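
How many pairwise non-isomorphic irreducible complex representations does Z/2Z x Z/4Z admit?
8

Working: The number of irreducible complex representations of a finite group equals its number of conjugacy classes. Z/2Z x Z/4Z is abelian of order 8, so every element is its own conjugacy class: 8 classes, so Z/2Z x Z/4Z (order 8) has exactly 8 irreducible complex representations.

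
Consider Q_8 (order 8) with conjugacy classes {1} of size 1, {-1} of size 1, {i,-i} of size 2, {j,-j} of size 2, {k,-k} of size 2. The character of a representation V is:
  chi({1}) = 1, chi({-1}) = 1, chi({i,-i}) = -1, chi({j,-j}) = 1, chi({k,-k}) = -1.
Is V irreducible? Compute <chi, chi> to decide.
Irreducible: <chi, chi> = 1.

Details: <chi, chi> = (1/|G|) sum_C |C| * |chi(C)|^2 = (1/8)[1*|1|^2 + 1*|1|^2 + 2*|-1|^2 + 2*|1|^2 + 2*|-1|^2]
  = (1/8)[(1) + (1) + (2) + (2) + (2)] = 8/8 = 1.
A character is irreducible iff <chi, chi> = 1, so this representation is irreducible.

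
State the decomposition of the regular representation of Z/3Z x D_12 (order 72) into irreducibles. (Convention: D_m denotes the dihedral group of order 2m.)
Each irreducible V_i of dimension d_i appears with multiplicity d_i, i.e. rho_reg = (direct sum over all irreducibles V_i) d_i V_i. The irreducible dimensions for Z/3Z x D_12 are 1, 1, 1, 1, 1, 1, 1, 1, 1, 1, 1, 1, 2, 2, 2, 2, 2, 2, 2, 2, 2, 2, 2, 2, 2, 2, 2: 12 irreducibles of dimension 1, each with multiplicity 1; 15 irreducibles of dimension 2, each with multiplicity 2. Total dimension 12*1*1 + 15*2*2 = 72 = |G|.

Details: General theorem: in the regular representation of a finite group G, each irreducible appears with multiplicity equal to its dimension. Check: dim(rho_reg) = sum d_i^2 = 1 + 1 + 1 + 1 + 1 + 1 + 1 + 1 + 1 + 1 + 1 + 1 + 4 + 4 + 4 + 4 + 4 + 4 + 4 + 4 + 4 + 4 + 4 + 4 + 4 + 4 + 4 = 72 = |G|.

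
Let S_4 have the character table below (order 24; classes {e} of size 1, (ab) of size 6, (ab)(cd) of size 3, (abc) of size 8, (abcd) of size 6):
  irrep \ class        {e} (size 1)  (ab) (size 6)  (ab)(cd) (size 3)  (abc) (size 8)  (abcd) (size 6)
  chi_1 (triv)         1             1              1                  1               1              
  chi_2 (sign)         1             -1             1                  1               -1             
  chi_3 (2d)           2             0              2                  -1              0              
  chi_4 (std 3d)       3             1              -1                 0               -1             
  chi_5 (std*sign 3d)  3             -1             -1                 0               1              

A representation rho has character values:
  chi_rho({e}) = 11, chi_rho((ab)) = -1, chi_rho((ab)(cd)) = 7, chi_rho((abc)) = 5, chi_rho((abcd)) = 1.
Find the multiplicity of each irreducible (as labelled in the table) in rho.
Multiplicities: chi_1: 3, chi_2: 3, chi_3: 1, chi_4: 0, chi_5: 1.

Solution. Use <chi_rho, chi> = (1/|G|) sum_C |C| * chi_rho(C) * conj(chi(C)) with |G| = 24 for each irreducible chi in the table:
  <chi_rho, chi_1> = (1/24)[1*(11)*conj(1) + 6*(-1)*conj(1) + 3*(7)*conj(1) + 8*(5)*conj(1) + 6*(1)*conj(1)]
      = (1/24)[(11) + (-6) + (21) + (40) + (6)] = 72/24 = 3
  <chi_rho, chi_2> = (1/24)[1*(11)*conj(1) + 6*(-1)*conj(-1) + 3*(7)*conj(1) + 8*(5)*conj(1) + 6*(1)*conj(-1)]
      = (1/24)[(11) + (6) + (21) + (40) + (-6)] = 72/24 = 3
  <chi_rho, chi_3> = (1/24)[1*(11)*conj(2) + 6*(-1)*conj(0) + 3*(7)*conj(2) + 8*(5)*conj(-1) + 6*(1)*conj(0)]
      = (1/24)[(22) + (0) + (42) + (-40) + (0)] = 24/24 = 1
  <chi_rho, chi_4> = (1/24)[1*(11)*conj(3) + 6*(-1)*conj(1) + 3*(7)*conj(-1) + 8*(5)*conj(0) + 6*(1)*conj(-1)]
      = (1/24)[(33) + (-6) + (-21) + (0) + (-6)] = 0/24 = 0
  <chi_rho, chi_5> = (1/24)[1*(11)*conj(3) + 6*(-1)*conj(-1) + 3*(7)*conj(-1) + 8*(5)*conj(0) + 6*(1)*conj(1)]
      = (1/24)[(33) + (6) + (-21) + (0) + (6)] = 24/24 = 1
Dimension check: dim(rho) = sum (mult * dim) = 3*1 + 3*1 + 1*2 + 0*3 + 1*3 = 11 = chi_rho(e) = 11.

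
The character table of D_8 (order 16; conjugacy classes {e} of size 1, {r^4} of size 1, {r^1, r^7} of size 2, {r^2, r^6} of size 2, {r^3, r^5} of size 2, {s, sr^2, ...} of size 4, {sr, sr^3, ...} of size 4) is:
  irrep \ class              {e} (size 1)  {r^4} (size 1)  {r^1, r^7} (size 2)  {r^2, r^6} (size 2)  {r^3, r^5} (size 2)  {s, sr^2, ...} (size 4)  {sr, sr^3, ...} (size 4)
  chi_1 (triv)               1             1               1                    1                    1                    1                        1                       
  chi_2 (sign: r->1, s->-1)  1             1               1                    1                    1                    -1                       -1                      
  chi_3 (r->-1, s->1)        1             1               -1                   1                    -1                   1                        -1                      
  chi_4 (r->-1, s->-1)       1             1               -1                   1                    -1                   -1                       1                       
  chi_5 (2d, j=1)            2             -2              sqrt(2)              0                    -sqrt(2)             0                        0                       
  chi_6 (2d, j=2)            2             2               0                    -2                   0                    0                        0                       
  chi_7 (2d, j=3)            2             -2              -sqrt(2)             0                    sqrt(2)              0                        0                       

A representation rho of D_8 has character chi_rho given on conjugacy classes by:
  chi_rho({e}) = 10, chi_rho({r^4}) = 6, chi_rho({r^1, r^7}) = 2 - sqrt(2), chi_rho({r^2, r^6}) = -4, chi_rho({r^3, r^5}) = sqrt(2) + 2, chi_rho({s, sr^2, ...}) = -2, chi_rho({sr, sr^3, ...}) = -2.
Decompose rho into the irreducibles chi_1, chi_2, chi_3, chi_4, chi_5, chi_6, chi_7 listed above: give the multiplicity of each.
Multiplicities: chi_1: 0, chi_2: 2, chi_3: 0, chi_4: 0, chi_5: 0, chi_6: 3, chi_7: 1.

Working: Use <chi_rho, chi> = (1/|G|) sum_C |C| * chi_rho(C) * conj(chi(C)) with |G| = 16 for each irreducible chi in the table:
  <chi_rho, chi_1> = (1/16)[1*(10)*conj(1) + 1*(6)*conj(1) + 2*(2 - sqrt(2))*conj(1) + 2*(-4)*conj(1) + 2*(sqrt(2) + 2)*conj(1) + 4*(-2)*conj(1) + 4*(-2)*conj(1)]
      = (1/16)[(10) + (6) + (4 - 2*sqrt(2)) + (-8) + (2*sqrt(2) + 4) + (-8) + (-8)] = 0/16 = 0
  <chi_rho, chi_2> = (1/16)[1*(10)*conj(1) + 1*(6)*conj(1) + 2*(2 - sqrt(2))*conj(1) + 2*(-4)*conj(1) + 2*(sqrt(2) + 2)*conj(1) + 4*(-2)*conj(-1) + 4*(-2)*conj(-1)]
      = (1/16)[(10) + (6) + (4 - 2*sqrt(2)) + (-8) + (2*sqrt(2) + 4) + (8) + (8)] = 32/16 = 2
  <chi_rho, chi_3> = (1/16)[1*(10)*conj(1) + 1*(6)*conj(1) + 2*(2 - sqrt(2))*conj(-1) + 2*(-4)*conj(1) + 2*(sqrt(2) + 2)*conj(-1) + 4*(-2)*conj(1) + 4*(-2)*conj(-1)]
      = (1/16)[(10) + (6) + (-4 + 2*sqrt(2)) + (-8) + (-4 - 2*sqrt(2)) + (-8) + (8)] = 0/16 = 0
  <chi_rho, chi_4> = (1/16)[1*(10)*conj(1) + 1*(6)*conj(1) + 2*(2 - sqrt(2))*conj(-1) + 2*(-4)*conj(1) + 2*(sqrt(2) + 2)*conj(-1) + 4*(-2)*conj(-1) + 4*(-2)*conj(1)]
      = (1/16)[(10) + (6) + (-4 + 2*sqrt(2)) + (-8) + (-4 - 2*sqrt(2)) + (8) + (-8)] = 0/16 = 0
  <chi_rho, chi_5> = (1/16)[1*(10)*conj(2) + 1*(6)*conj(-2) + 2*(2 - sqrt(2))*conj(sqrt(2)) + 2*(-4)*conj(0) + 2*(sqrt(2) + 2)*conj(-sqrt(2)) + 4*(-2)*conj(0) + 4*(-2)*conj(0)]
      = (1/16)[(20) + (-12) + (-4 + 4*sqrt(2)) + (0) + (-4*sqrt(2) - 4) + (0) + (0)] = 0/16 = 0
  <chi_rho, chi_6> = (1/16)[1*(10)*conj(2) + 1*(6)*conj(2) + 2*(2 - sqrt(2))*conj(0) + 2*(-4)*conj(-2) + 2*(sqrt(2) + 2)*conj(0) + 4*(-2)*conj(0) + 4*(-2)*conj(0)]
      = (1/16)[(20) + (12) + (0) + (16) + (0) + (0) + (0)] = 48/16 = 3
  <chi_rho, chi_7> = (1/16)[1*(10)*conj(2) + 1*(6)*conj(-2) + 2*(2 - sqrt(2))*conj(-sqrt(2)) + 2*(-4)*conj(0) + 2*(sqrt(2) + 2)*conj(sqrt(2)) + 4*(-2)*conj(0) + 4*(-2)*conj(0)]
      = (1/16)[(20) + (-12) + (4 - 4*sqrt(2)) + (0) + (4 + 4*sqrt(2)) + (0) + (0)] = 16/16 = 1
Dimension check: dim(rho) = sum (mult * dim) = 0*1 + 2*1 + 0*1 + 0*1 + 0*2 + 3*2 + 1*2 = 10 = chi_rho(e) = 10.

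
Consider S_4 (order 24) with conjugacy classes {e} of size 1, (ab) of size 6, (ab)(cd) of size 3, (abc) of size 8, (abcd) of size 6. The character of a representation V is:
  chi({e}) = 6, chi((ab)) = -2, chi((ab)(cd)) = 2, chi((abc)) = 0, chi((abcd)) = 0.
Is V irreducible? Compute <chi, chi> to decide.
Not irreducible (reducible): <chi, chi> = 3 > 1.

Working: <chi, chi> = (1/|G|) sum_C |C| * |chi(C)|^2 = (1/24)[1*|6|^2 + 6*|-2|^2 + 3*|2|^2 + 8*|0|^2 + 6*|0|^2]
  = (1/24)[(36) + (24) + (12) + (0) + (0)] = 72/24 = 3.
A character is irreducible iff <chi, chi> = 1, so this representation is reducible.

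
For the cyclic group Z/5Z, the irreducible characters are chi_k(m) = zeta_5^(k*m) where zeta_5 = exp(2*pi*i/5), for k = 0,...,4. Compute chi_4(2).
chi_4(2) = zeta_5^8 = exp(-4*I*pi/5)

Working: chi_4(2) = zeta_5^(4*2) = zeta_5^8. Since zeta_5^5 = 1, this equals zeta_5^3 = exp(2*pi*i*3/5) = exp(-4*I*pi/5).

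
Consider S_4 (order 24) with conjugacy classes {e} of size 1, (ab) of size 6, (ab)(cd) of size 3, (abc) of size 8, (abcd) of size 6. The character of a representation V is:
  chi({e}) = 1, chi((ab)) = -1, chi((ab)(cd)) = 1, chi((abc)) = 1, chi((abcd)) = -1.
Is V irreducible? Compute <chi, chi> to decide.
Irreducible: <chi, chi> = 1.

Derivation: <chi, chi> = (1/|G|) sum_C |C| * |chi(C)|^2 = (1/24)[1*|1|^2 + 6*|-1|^2 + 3*|1|^2 + 8*|1|^2 + 6*|-1|^2]
  = (1/24)[(1) + (6) + (3) + (8) + (6)] = 24/24 = 1.
A character is irreducible iff <chi, chi> = 1, so this representation is irreducible.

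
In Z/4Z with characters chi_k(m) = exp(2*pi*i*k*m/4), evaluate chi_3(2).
chi_3(2) = zeta_4^6 = -1

Justification: chi_3(2) = zeta_4^(3*2) = zeta_4^6. Since zeta_4^4 = 1, this equals zeta_4^2 = exp(2*pi*i*2/4) = -1.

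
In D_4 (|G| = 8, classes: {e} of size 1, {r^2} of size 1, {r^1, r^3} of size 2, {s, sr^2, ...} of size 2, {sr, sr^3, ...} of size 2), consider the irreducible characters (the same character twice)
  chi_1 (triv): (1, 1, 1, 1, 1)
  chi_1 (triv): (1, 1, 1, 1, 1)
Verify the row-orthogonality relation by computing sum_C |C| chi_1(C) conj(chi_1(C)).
Sum = 8 = |G| = 8; so <chi_1, chi_1> = 1 (norm-1 confirms irreducibility).

Explanation: Compute term by term over conjugacy classes (|C| * chi_1(C) * conj(chi_1(C))):
  1*(1)*conj(1) + 1*(1)*conj(1) + 2*(1)*conj(1) + 2*(1)*conj(1) + 2*(1)*conj(1)
  = (1) + (1) + (2) + (2) + (2)
  = 8.
Dividing by |G| = 8 gives 8/8 = 1, matching the row-orthogonality relation <chi_1, chi_1> = [chi_1 = chi_1].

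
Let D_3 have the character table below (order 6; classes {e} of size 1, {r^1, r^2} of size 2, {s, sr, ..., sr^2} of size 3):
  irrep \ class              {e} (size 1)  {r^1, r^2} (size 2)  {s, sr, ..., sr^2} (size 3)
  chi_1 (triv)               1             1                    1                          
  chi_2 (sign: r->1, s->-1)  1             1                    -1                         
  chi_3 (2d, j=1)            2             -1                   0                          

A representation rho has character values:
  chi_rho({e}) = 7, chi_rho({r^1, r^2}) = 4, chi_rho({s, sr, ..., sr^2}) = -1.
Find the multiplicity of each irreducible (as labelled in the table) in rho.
Multiplicities: chi_1: 2, chi_2: 3, chi_3: 1.

Explanation: Use <chi_rho, chi> = (1/|G|) sum_C |C| * chi_rho(C) * conj(chi(C)) with |G| = 6 for each irreducible chi in the table:
  <chi_rho, chi_1> = (1/6)[1*(7)*conj(1) + 2*(4)*conj(1) + 3*(-1)*conj(1)]
      = (1/6)[(7) + (8) + (-3)] = 12/6 = 2
  <chi_rho, chi_2> = (1/6)[1*(7)*conj(1) + 2*(4)*conj(1) + 3*(-1)*conj(-1)]
      = (1/6)[(7) + (8) + (3)] = 18/6 = 3
  <chi_rho, chi_3> = (1/6)[1*(7)*conj(2) + 2*(4)*conj(-1) + 3*(-1)*conj(0)]
      = (1/6)[(14) + (-8) + (0)] = 6/6 = 1
Dimension check: dim(rho) = sum (mult * dim) = 2*1 + 3*1 + 1*2 = 7 = chi_rho(e) = 7.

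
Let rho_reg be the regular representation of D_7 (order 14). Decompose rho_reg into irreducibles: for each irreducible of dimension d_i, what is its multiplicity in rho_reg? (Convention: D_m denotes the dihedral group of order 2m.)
Each irreducible V_i of dimension d_i appears with multiplicity d_i, i.e. rho_reg = (direct sum over all irreducibles V_i) d_i V_i. The irreducible dimensions for D_7 are 1, 1, 2, 2, 2: 2 irreducibles of dimension 1, each with multiplicity 1; 3 irreducibles of dimension 2, each with multiplicity 2. Total dimension 2*1*1 + 3*2*2 = 14 = |G|.

Derivation: General theorem: in the regular representation of a finite group G, each irreducible appears with multiplicity equal to its dimension. Check: dim(rho_reg) = sum d_i^2 = 1 + 1 + 4 + 4 + 4 = 14 = |G|.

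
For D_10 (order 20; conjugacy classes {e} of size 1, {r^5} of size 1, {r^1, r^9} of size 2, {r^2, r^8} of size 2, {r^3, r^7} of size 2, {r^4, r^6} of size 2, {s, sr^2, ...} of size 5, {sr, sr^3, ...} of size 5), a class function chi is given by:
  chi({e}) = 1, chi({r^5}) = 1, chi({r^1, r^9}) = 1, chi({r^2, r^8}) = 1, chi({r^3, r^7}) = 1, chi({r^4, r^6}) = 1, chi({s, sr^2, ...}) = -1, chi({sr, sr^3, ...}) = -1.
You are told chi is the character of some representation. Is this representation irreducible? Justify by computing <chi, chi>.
Irreducible: <chi, chi> = 1.

Argument: <chi, chi> = (1/|G|) sum_C |C| * |chi(C)|^2 = (1/20)[1*|1|^2 + 1*|1|^2 + 2*|1|^2 + 2*|1|^2 + 2*|1|^2 + 2*|1|^2 + 5*|-1|^2 + 5*|-1|^2]
  = (1/20)[(1) + (1) + (2) + (2) + (2) + (2) + (5) + (5)] = 20/20 = 1.
A character is irreducible iff <chi, chi> = 1, so this representation is irreducible.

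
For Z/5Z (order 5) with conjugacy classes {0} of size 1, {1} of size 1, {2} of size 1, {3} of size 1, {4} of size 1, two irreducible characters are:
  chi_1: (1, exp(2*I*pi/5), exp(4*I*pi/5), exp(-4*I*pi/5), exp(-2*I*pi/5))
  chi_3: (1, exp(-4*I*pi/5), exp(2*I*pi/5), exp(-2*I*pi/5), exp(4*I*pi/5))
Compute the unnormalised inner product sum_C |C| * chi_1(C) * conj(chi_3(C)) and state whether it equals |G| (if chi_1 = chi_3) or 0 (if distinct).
Sum = 0; so <chi_1, chi_3> = 0 (distinct irreducibles are orthogonal).

Argument: Compute term by term over conjugacy classes (|C| * chi_1(C) * conj(chi_3(C))):
  1*(1)*conj(1) + 1*(exp(2*I*pi/5))*conj(exp(-4*I*pi/5)) + 1*(exp(4*I*pi/5))*conj(exp(2*I*pi/5)) + 1*(exp(-4*I*pi/5))*conj(exp(-2*I*pi/5)) + 1*(exp(-2*I*pi/5))*conj(exp(4*I*pi/5))
  = (1) + (exp(-4*I*pi/5)) + (exp(2*I*pi/5)) + (exp(-2*I*pi/5)) + (exp(4*I*pi/5))
  = 0.
(Exp terms are combined using exp(i*s)*conj(exp(i*t)) = exp(i*(s-t)), and sums of them are collapsed using the identity that for every m > 1 the m distinct m-th roots of unity sum to 0, e.g. 1 + exp(2*I*pi/3) + exp(-2*I*pi/3) = 0.)
Dividing by |G| = 5 gives 0/5 = 0, matching the row-orthogonality relation <chi_1, chi_3> = [chi_1 = chi_3].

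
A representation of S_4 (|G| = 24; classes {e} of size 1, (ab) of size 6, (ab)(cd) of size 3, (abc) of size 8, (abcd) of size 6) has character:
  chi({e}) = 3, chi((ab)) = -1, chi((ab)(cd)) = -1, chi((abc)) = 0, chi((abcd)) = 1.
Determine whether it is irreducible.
Irreducible: <chi, chi> = 1.

Reasoning: <chi, chi> = (1/|G|) sum_C |C| * |chi(C)|^2 = (1/24)[1*|3|^2 + 6*|-1|^2 + 3*|-1|^2 + 8*|0|^2 + 6*|1|^2]
  = (1/24)[(9) + (6) + (3) + (0) + (6)] = 24/24 = 1.
A character is irreducible iff <chi, chi> = 1, so this representation is irreducible.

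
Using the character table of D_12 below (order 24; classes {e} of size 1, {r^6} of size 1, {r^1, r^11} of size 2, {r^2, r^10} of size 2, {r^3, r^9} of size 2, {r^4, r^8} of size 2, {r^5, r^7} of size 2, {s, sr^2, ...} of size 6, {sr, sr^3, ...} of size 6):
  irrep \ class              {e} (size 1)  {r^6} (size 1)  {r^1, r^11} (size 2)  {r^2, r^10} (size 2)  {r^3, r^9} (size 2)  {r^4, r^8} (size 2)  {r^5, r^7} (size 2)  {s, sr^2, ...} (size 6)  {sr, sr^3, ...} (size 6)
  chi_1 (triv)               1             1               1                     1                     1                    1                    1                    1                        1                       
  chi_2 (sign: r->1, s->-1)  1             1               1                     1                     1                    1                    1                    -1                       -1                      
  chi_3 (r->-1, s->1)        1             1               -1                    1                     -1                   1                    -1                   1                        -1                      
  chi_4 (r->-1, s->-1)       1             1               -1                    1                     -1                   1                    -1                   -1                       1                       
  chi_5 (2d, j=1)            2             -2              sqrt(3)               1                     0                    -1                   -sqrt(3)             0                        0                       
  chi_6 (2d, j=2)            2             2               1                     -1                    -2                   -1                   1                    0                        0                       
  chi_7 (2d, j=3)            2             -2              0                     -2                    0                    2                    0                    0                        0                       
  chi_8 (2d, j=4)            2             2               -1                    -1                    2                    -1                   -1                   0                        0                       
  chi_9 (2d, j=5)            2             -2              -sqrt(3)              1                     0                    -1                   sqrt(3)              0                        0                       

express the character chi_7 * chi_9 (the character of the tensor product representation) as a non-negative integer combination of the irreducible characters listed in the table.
chi_7 tensor chi_9 = chi_6 + chi_8 (all other irreducibles have multiplicity 0).

Proof sketch: The character of a tensor product is the pointwise product (chi_7 * chi_9)(C) = chi_7(C) * chi_9(C):
  {e}: (2)*(2), {r^6}: (-2)*(-2), {r^1, r^11}: (0)*(-sqrt(3)), {r^2, r^10}: (-2)*(1), {r^3, r^9}: (0)*(0), {r^4, r^8}: (2)*(-1), {r^5, r^7}: (0)*(sqrt(3)), {s, sr^2, ...}: (0)*(0), {sr, sr^3, ...}: (0)*(0)
so (chi_7 * chi_9) takes values
  {e} -> 4, {r^6} -> 4, {r^1, r^11} -> 0, {r^2, r^10} -> -2, {r^3, r^9} -> 0, {r^4, r^8} -> -2, {r^5, r^7} -> 0, {s, sr^2, ...} -> 0, {sr, sr^3, ...} -> 0.
Now take the inner product of this character with each irreducible chi from the table, <chi_7*chi_9, chi> = (1/24) sum_C |C| (chi_7*chi_9)(C) conj(chi(C)):
  <chi_7*chi_9, chi_1> = (1/24)[1*(4)*conj(1) + 1*(4)*conj(1) + 2*(0)*conj(1) + 2*(-2)*conj(1) + 2*(0)*conj(1) + 2*(-2)*conj(1) + 2*(0)*conj(1) + 6*(0)*conj(1) + 6*(0)*conj(1)]
      = (1/24)[(4) + (4) + (0) + (-4) + (0) + (-4) + (0) + (0) + (0)] = 0/24 = 0
  <chi_7*chi_9, chi_2> = (1/24)[1*(4)*conj(1) + 1*(4)*conj(1) + 2*(0)*conj(1) + 2*(-2)*conj(1) + 2*(0)*conj(1) + 2*(-2)*conj(1) + 2*(0)*conj(1) + 6*(0)*conj(-1) + 6*(0)*conj(-1)]
      = (1/24)[(4) + (4) + (0) + (-4) + (0) + (-4) + (0) + (0) + (0)] = 0/24 = 0
  <chi_7*chi_9, chi_3> = (1/24)[1*(4)*conj(1) + 1*(4)*conj(1) + 2*(0)*conj(-1) + 2*(-2)*conj(1) + 2*(0)*conj(-1) + 2*(-2)*conj(1) + 2*(0)*conj(-1) + 6*(0)*conj(1) + 6*(0)*conj(-1)]
      = (1/24)[(4) + (4) + (0) + (-4) + (0) + (-4) + (0) + (0) + (0)] = 0/24 = 0
  <chi_7*chi_9, chi_4> = (1/24)[1*(4)*conj(1) + 1*(4)*conj(1) + 2*(0)*conj(-1) + 2*(-2)*conj(1) + 2*(0)*conj(-1) + 2*(-2)*conj(1) + 2*(0)*conj(-1) + 6*(0)*conj(-1) + 6*(0)*conj(1)]
      = (1/24)[(4) + (4) + (0) + (-4) + (0) + (-4) + (0) + (0) + (0)] = 0/24 = 0
  <chi_7*chi_9, chi_5> = (1/24)[1*(4)*conj(2) + 1*(4)*conj(-2) + 2*(0)*conj(sqrt(3)) + 2*(-2)*conj(1) + 2*(0)*conj(0) + 2*(-2)*conj(-1) + 2*(0)*conj(-sqrt(3)) + 6*(0)*conj(0) + 6*(0)*conj(0)]
      = (1/24)[(8) + (-8) + (0) + (-4) + (0) + (4) + (0) + (0) + (0)] = 0/24 = 0
  <chi_7*chi_9, chi_6> = (1/24)[1*(4)*conj(2) + 1*(4)*conj(2) + 2*(0)*conj(1) + 2*(-2)*conj(-1) + 2*(0)*conj(-2) + 2*(-2)*conj(-1) + 2*(0)*conj(1) + 6*(0)*conj(0) + 6*(0)*conj(0)]
      = (1/24)[(8) + (8) + (0) + (4) + (0) + (4) + (0) + (0) + (0)] = 24/24 = 1
  <chi_7*chi_9, chi_7> = (1/24)[1*(4)*conj(2) + 1*(4)*conj(-2) + 2*(0)*conj(0) + 2*(-2)*conj(-2) + 2*(0)*conj(0) + 2*(-2)*conj(2) + 2*(0)*conj(0) + 6*(0)*conj(0) + 6*(0)*conj(0)]
      = (1/24)[(8) + (-8) + (0) + (8) + (0) + (-8) + (0) + (0) + (0)] = 0/24 = 0
  <chi_7*chi_9, chi_8> = (1/24)[1*(4)*conj(2) + 1*(4)*conj(2) + 2*(0)*conj(-1) + 2*(-2)*conj(-1) + 2*(0)*conj(2) + 2*(-2)*conj(-1) + 2*(0)*conj(-1) + 6*(0)*conj(0) + 6*(0)*conj(0)]
      = (1/24)[(8) + (8) + (0) + (4) + (0) + (4) + (0) + (0) + (0)] = 24/24 = 1
  <chi_7*chi_9, chi_9> = (1/24)[1*(4)*conj(2) + 1*(4)*conj(-2) + 2*(0)*conj(-sqrt(3)) + 2*(-2)*conj(1) + 2*(0)*conj(0) + 2*(-2)*conj(-1) + 2*(0)*conj(sqrt(3)) + 6*(0)*conj(0) + 6*(0)*conj(0)]
      = (1/24)[(8) + (-8) + (0) + (-4) + (0) + (4) + (0) + (0) + (0)] = 0/24 = 0
Hence the multiplicities are chi_6: 1, chi_8: 1. Dimension check: dim(chi_7)*dim(chi_9) = 2*2 = 4 and sum (mult * dim) = 1*2 + 1*2 = 4.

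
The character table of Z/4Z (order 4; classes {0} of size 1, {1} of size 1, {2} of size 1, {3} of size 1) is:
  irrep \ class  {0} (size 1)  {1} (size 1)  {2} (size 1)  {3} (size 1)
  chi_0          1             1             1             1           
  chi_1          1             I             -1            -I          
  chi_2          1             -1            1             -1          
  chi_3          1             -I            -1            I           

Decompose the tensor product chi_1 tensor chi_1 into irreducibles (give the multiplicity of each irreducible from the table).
chi_1 tensor chi_1 = chi_2 (all other irreducibles have multiplicity 0).

Working: The character of a tensor product is the pointwise product (chi_1 * chi_1)(C) = chi_1(C) * chi_1(C):
  {0}: (1)*(1), {1}: (I)*(I), {2}: (-1)*(-1), {3}: (-I)*(-I)
so (chi_1 * chi_1) takes values
  {0} -> 1, {1} -> -1, {2} -> 1, {3} -> -1.
Now take the inner product of this character with each irreducible chi from the table, <chi_1*chi_1, chi> = (1/4) sum_C |C| (chi_1*chi_1)(C) conj(chi(C)):
  <chi_1*chi_1, chi_0> = (1/4)[1*(1)*conj(1) + 1*(-1)*conj(1) + 1*(1)*conj(1) + 1*(-1)*conj(1)]
      = (1/4)[(1) + (-1) + (1) + (-1)] = 0/4 = 0
  <chi_1*chi_1, chi_1> = (1/4)[1*(1)*conj(1) + 1*(-1)*conj(I) + 1*(1)*conj(-1) + 1*(-1)*conj(-I)]
      = (1/4)[(1) + (I) + (-1) + (-I)] = 0/4 = 0
  <chi_1*chi_1, chi_2> = (1/4)[1*(1)*conj(1) + 1*(-1)*conj(-1) + 1*(1)*conj(1) + 1*(-1)*conj(-1)]
      = (1/4)[(1) + (1) + (1) + (1)] = 4/4 = 1
  <chi_1*chi_1, chi_3> = (1/4)[1*(1)*conj(1) + 1*(-1)*conj(-I) + 1*(1)*conj(-1) + 1*(-1)*conj(I)]
      = (1/4)[(1) + (-I) + (-1) + (I)] = 0/4 = 0
(Exp terms are combined using exp(i*s)*conj(exp(i*t)) = exp(i*(s-t)), and sums of them are collapsed using the identity that for every m > 1 the m distinct m-th roots of unity sum to 0, e.g. 1 + exp(2*I*pi/3) + exp(-2*I*pi/3) = 0.)
Hence the multiplicities are chi_2: 1. Dimension check: dim(chi_1)*dim(chi_1) = 1*1 = 1 and sum (mult * dim) = 1*1 = 1.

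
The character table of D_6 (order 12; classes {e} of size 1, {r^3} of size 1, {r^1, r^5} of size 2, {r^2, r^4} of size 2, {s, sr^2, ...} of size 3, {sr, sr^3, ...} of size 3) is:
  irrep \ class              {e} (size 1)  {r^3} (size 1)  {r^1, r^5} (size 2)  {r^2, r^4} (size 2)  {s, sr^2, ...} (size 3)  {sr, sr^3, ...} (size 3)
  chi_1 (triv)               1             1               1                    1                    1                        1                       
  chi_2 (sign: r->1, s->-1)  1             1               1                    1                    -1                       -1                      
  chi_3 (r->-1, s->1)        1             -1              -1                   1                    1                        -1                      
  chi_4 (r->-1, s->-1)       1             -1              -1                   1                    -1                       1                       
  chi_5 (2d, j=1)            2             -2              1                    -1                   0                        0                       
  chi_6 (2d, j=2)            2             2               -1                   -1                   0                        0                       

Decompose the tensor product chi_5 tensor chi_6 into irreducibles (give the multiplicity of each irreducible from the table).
chi_5 tensor chi_6 = chi_3 + chi_4 + chi_5 (all other irreducibles have multiplicity 0).

Reasoning: The character of a tensor product is the pointwise product (chi_5 * chi_6)(C) = chi_5(C) * chi_6(C):
  {e}: (2)*(2), {r^3}: (-2)*(2), {r^1, r^5}: (1)*(-1), {r^2, r^4}: (-1)*(-1), {s, sr^2, ...}: (0)*(0), {sr, sr^3, ...}: (0)*(0)
so (chi_5 * chi_6) takes values
  {e} -> 4, {r^3} -> -4, {r^1, r^5} -> -1, {r^2, r^4} -> 1, {s, sr^2, ...} -> 0, {sr, sr^3, ...} -> 0.
Now take the inner product of this character with each irreducible chi from the table, <chi_5*chi_6, chi> = (1/12) sum_C |C| (chi_5*chi_6)(C) conj(chi(C)):
  <chi_5*chi_6, chi_1> = (1/12)[1*(4)*conj(1) + 1*(-4)*conj(1) + 2*(-1)*conj(1) + 2*(1)*conj(1) + 3*(0)*conj(1) + 3*(0)*conj(1)]
      = (1/12)[(4) + (-4) + (-2) + (2) + (0) + (0)] = 0/12 = 0
  <chi_5*chi_6, chi_2> = (1/12)[1*(4)*conj(1) + 1*(-4)*conj(1) + 2*(-1)*conj(1) + 2*(1)*conj(1) + 3*(0)*conj(-1) + 3*(0)*conj(-1)]
      = (1/12)[(4) + (-4) + (-2) + (2) + (0) + (0)] = 0/12 = 0
  <chi_5*chi_6, chi_3> = (1/12)[1*(4)*conj(1) + 1*(-4)*conj(-1) + 2*(-1)*conj(-1) + 2*(1)*conj(1) + 3*(0)*conj(1) + 3*(0)*conj(-1)]
      = (1/12)[(4) + (4) + (2) + (2) + (0) + (0)] = 12/12 = 1
  <chi_5*chi_6, chi_4> = (1/12)[1*(4)*conj(1) + 1*(-4)*conj(-1) + 2*(-1)*conj(-1) + 2*(1)*conj(1) + 3*(0)*conj(-1) + 3*(0)*conj(1)]
      = (1/12)[(4) + (4) + (2) + (2) + (0) + (0)] = 12/12 = 1
  <chi_5*chi_6, chi_5> = (1/12)[1*(4)*conj(2) + 1*(-4)*conj(-2) + 2*(-1)*conj(1) + 2*(1)*conj(-1) + 3*(0)*conj(0) + 3*(0)*conj(0)]
      = (1/12)[(8) + (8) + (-2) + (-2) + (0) + (0)] = 12/12 = 1
  <chi_5*chi_6, chi_6> = (1/12)[1*(4)*conj(2) + 1*(-4)*conj(2) + 2*(-1)*conj(-1) + 2*(1)*conj(-1) + 3*(0)*conj(0) + 3*(0)*conj(0)]
      = (1/12)[(8) + (-8) + (2) + (-2) + (0) + (0)] = 0/12 = 0
Hence the multiplicities are chi_3: 1, chi_4: 1, chi_5: 1. Dimension check: dim(chi_5)*dim(chi_6) = 2*2 = 4 and sum (mult * dim) = 1*1 + 1*1 + 1*2 = 4.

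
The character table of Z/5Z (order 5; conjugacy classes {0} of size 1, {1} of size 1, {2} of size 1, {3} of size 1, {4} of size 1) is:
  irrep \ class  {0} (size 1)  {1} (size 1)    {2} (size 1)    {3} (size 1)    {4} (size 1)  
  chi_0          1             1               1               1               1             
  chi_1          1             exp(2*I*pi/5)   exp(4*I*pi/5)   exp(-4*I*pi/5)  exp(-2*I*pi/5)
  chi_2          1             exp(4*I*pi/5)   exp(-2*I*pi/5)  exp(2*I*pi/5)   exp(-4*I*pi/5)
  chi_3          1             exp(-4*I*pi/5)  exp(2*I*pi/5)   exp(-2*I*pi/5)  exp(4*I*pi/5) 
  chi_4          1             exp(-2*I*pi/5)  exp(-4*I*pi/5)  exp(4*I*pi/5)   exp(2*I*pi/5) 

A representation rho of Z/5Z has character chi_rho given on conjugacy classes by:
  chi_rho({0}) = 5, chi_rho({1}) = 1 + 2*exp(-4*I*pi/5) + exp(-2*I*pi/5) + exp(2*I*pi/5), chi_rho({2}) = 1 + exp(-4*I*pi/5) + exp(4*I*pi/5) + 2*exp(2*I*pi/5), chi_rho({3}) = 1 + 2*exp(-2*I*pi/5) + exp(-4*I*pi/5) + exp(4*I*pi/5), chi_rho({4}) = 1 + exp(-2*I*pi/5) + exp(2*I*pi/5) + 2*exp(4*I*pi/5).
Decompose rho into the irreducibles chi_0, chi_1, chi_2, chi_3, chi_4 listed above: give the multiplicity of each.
Multiplicities: chi_0: 1, chi_1: 1, chi_2: 0, chi_3: 2, chi_4: 1.

Working: Use <chi_rho, chi> = (1/|G|) sum_C |C| * chi_rho(C) * conj(chi(C)) with |G| = 5 for each irreducible chi in the table:
  <chi_rho, chi_0> = (1/5)[1*(5)*conj(1) + 1*(1 + 2*exp(-4*I*pi/5) + exp(-2*I*pi/5) + exp(2*I*pi/5))*conj(1) + 1*(1 + exp(-4*I*pi/5) + exp(4*I*pi/5) + 2*exp(2*I*pi/5))*conj(1) + 1*(1 + 2*exp(-2*I*pi/5) + exp(-4*I*pi/5) + exp(4*I*pi/5))*conj(1) + 1*(1 + exp(-2*I*pi/5) + exp(2*I*pi/5) + 2*exp(4*I*pi/5))*conj(1)]
      = (1/5)[(5) + (1 + 2*exp(-4*I*pi/5) + exp(-2*I*pi/5) + exp(2*I*pi/5)) + (1 + exp(-4*I*pi/5) + exp(4*I*pi/5) + 2*exp(2*I*pi/5)) + (1 + 2*exp(-2*I*pi/5) + exp(-4*I*pi/5) + exp(4*I*pi/5)) + (1 + exp(-2*I*pi/5) + exp(2*I*pi/5) + 2*exp(4*I*pi/5))] = 5/5 = 1
  <chi_rho, chi_1> = (1/5)[1*(5)*conj(1) + 1*(1 + 2*exp(-4*I*pi/5) + exp(-2*I*pi/5) + exp(2*I*pi/5))*conj(exp(2*I*pi/5)) + 1*(1 + exp(-4*I*pi/5) + exp(4*I*pi/5) + 2*exp(2*I*pi/5))*conj(exp(4*I*pi/5)) + 1*(1 + 2*exp(-2*I*pi/5) + exp(-4*I*pi/5) + exp(4*I*pi/5))*conj(exp(-4*I*pi/5)) + 1*(1 + exp(-2*I*pi/5) + exp(2*I*pi/5) + 2*exp(4*I*pi/5))*conj(exp(-2*I*pi/5))]
      = (1/5)[(5) + (1 + exp(-2*I*pi/5) + exp(-4*I*pi/5) + 2*exp(4*I*pi/5)) + (1 + 2*exp(-2*I*pi/5) + exp(-4*I*pi/5) + exp(2*I*pi/5)) + (1 + exp(-2*I*pi/5) + exp(4*I*pi/5) + 2*exp(2*I*pi/5)) + (1 + 2*exp(-4*I*pi/5) + exp(4*I*pi/5) + exp(2*I*pi/5))] = 5/5 = 1
  <chi_rho, chi_2> = (1/5)[1*(5)*conj(1) + 1*(1 + 2*exp(-4*I*pi/5) + exp(-2*I*pi/5) + exp(2*I*pi/5))*conj(exp(4*I*pi/5)) + 1*(1 + exp(-4*I*pi/5) + exp(4*I*pi/5) + 2*exp(2*I*pi/5))*conj(exp(-2*I*pi/5)) + 1*(1 + 2*exp(-2*I*pi/5) + exp(-4*I*pi/5) + exp(4*I*pi/5))*conj(exp(2*I*pi/5)) + 1*(1 + exp(-2*I*pi/5) + exp(2*I*pi/5) + 2*exp(4*I*pi/5))*conj(exp(-4*I*pi/5))]
      = (1/5)[(5) + (exp(-2*I*pi/5) + exp(-4*I*pi/5) + exp(4*I*pi/5) + 2*exp(2*I*pi/5)) + (exp(-2*I*pi/5) + exp(-4*I*pi/5) + exp(2*I*pi/5) + 2*exp(4*I*pi/5)) + (2*exp(-4*I*pi/5) + exp(-2*I*pi/5) + exp(4*I*pi/5) + exp(2*I*pi/5)) + (2*exp(-2*I*pi/5) + exp(-4*I*pi/5) + exp(4*I*pi/5) + exp(2*I*pi/5))] = 0/5 = 0
  <chi_rho, chi_3> = (1/5)[1*(5)*conj(1) + 1*(1 + 2*exp(-4*I*pi/5) + exp(-2*I*pi/5) + exp(2*I*pi/5))*conj(exp(-4*I*pi/5)) + 1*(1 + exp(-4*I*pi/5) + exp(4*I*pi/5) + 2*exp(2*I*pi/5))*conj(exp(2*I*pi/5)) + 1*(1 + 2*exp(-2*I*pi/5) + exp(-4*I*pi/5) + exp(4*I*pi/5))*conj(exp(-2*I*pi/5)) + 1*(1 + exp(-2*I*pi/5) + exp(2*I*pi/5) + 2*exp(4*I*pi/5))*conj(exp(4*I*pi/5))]
      = (1/5)[(5) + (2 + exp(-4*I*pi/5) + exp(4*I*pi/5) + exp(2*I*pi/5)) + (2 + exp(-2*I*pi/5) + exp(4*I*pi/5) + exp(2*I*pi/5)) + (2 + exp(-2*I*pi/5) + exp(-4*I*pi/5) + exp(2*I*pi/5)) + (2 + exp(-2*I*pi/5) + exp(-4*I*pi/5) + exp(4*I*pi/5))] = 10/5 = 2
  <chi_rho, chi_4> = (1/5)[1*(5)*conj(1) + 1*(1 + 2*exp(-4*I*pi/5) + exp(-2*I*pi/5) + exp(2*I*pi/5))*conj(exp(-2*I*pi/5)) + 1*(1 + exp(-4*I*pi/5) + exp(4*I*pi/5) + 2*exp(2*I*pi/5))*conj(exp(-4*I*pi/5)) + 1*(1 + 2*exp(-2*I*pi/5) + exp(-4*I*pi/5) + exp(4*I*pi/5))*conj(exp(4*I*pi/5)) + 1*(1 + exp(-2*I*pi/5) + exp(2*I*pi/5) + 2*exp(4*I*pi/5))*conj(exp(2*I*pi/5))]
      = (1/5)[(5) + (1 + 2*exp(-2*I*pi/5) + exp(4*I*pi/5) + exp(2*I*pi/5)) + (1 + 2*exp(-4*I*pi/5) + exp(-2*I*pi/5) + exp(4*I*pi/5)) + (1 + exp(-4*I*pi/5) + exp(2*I*pi/5) + 2*exp(4*I*pi/5)) + (1 + exp(-2*I*pi/5) + exp(-4*I*pi/5) + 2*exp(2*I*pi/5))] = 5/5 = 1
(Exp terms are combined using exp(i*s)*conj(exp(i*t)) = exp(i*(s-t)), and sums of them are collapsed using the identity that for every m > 1 the m distinct m-th roots of unity sum to 0, e.g. 1 + exp(2*I*pi/3) + exp(-2*I*pi/3) = 0.)
Dimension check: dim(rho) = sum (mult * dim) = 1*1 + 1*1 + 0*1 + 2*1 + 1*1 = 5 = chi_rho(e) = 5.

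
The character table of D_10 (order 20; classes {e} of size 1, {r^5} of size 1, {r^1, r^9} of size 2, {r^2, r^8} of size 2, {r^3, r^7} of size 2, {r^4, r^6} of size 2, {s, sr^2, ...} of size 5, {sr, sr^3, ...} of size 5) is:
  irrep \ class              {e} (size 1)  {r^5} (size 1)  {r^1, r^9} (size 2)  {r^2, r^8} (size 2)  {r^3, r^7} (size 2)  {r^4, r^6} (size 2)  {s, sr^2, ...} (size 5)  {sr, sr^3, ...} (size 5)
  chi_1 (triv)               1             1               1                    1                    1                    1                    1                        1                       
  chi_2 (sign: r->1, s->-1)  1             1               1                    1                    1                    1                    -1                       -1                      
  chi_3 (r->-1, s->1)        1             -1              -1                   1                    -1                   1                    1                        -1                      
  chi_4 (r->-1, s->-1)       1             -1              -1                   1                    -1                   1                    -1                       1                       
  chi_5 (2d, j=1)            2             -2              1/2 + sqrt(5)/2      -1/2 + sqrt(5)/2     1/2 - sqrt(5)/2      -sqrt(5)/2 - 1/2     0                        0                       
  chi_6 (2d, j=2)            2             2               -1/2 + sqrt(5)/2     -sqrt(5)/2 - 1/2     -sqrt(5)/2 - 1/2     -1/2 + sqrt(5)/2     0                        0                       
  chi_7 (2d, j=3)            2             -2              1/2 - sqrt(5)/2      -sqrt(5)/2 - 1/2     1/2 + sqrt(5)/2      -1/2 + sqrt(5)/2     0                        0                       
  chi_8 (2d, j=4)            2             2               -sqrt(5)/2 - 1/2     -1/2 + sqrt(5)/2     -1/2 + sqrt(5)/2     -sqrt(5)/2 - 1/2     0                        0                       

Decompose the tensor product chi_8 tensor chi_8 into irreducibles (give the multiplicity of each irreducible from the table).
chi_8 tensor chi_8 = chi_1 + chi_2 + chi_6 (all other irreducibles have multiplicity 0).

The character of a tensor product is the pointwise product (chi_8 * chi_8)(C) = chi_8(C) * chi_8(C):
  {e}: (2)*(2), {r^5}: (2)*(2), {r^1, r^9}: (-sqrt(5)/2 - 1/2)*(-sqrt(5)/2 - 1/2), {r^2, r^8}: (-1/2 + sqrt(5)/2)*(-1/2 + sqrt(5)/2), {r^3, r^7}: (-1/2 + sqrt(5)/2)*(-1/2 + sqrt(5)/2), {r^4, r^6}: (-sqrt(5)/2 - 1/2)*(-sqrt(5)/2 - 1/2), {s, sr^2, ...}: (0)*(0), {sr, sr^3, ...}: (0)*(0)
so (chi_8 * chi_8) takes values
  {e} -> 4, {r^5} -> 4, {r^1, r^9} -> sqrt(5)/2 + 3/2, {r^2, r^8} -> 3/2 - sqrt(5)/2, {r^3, r^7} -> 3/2 - sqrt(5)/2, {r^4, r^6} -> sqrt(5)/2 + 3/2, {s, sr^2, ...} -> 0, {sr, sr^3, ...} -> 0.
Now take the inner product of this character with each irreducible chi from the table, <chi_8*chi_8, chi> = (1/20) sum_C |C| (chi_8*chi_8)(C) conj(chi(C)):
  <chi_8*chi_8, chi_1> = (1/20)[1*(4)*conj(1) + 1*(4)*conj(1) + 2*(sqrt(5)/2 + 3/2)*conj(1) + 2*(3/2 - sqrt(5)/2)*conj(1) + 2*(3/2 - sqrt(5)/2)*conj(1) + 2*(sqrt(5)/2 + 3/2)*conj(1) + 5*(0)*conj(1) + 5*(0)*conj(1)]
      = (1/20)[(4) + (4) + (sqrt(5) + 3) + (3 - sqrt(5)) + (3 - sqrt(5)) + (sqrt(5) + 3) + (0) + (0)] = 20/20 = 1
  <chi_8*chi_8, chi_2> = (1/20)[1*(4)*conj(1) + 1*(4)*conj(1) + 2*(sqrt(5)/2 + 3/2)*conj(1) + 2*(3/2 - sqrt(5)/2)*conj(1) + 2*(3/2 - sqrt(5)/2)*conj(1) + 2*(sqrt(5)/2 + 3/2)*conj(1) + 5*(0)*conj(-1) + 5*(0)*conj(-1)]
      = (1/20)[(4) + (4) + (sqrt(5) + 3) + (3 - sqrt(5)) + (3 - sqrt(5)) + (sqrt(5) + 3) + (0) + (0)] = 20/20 = 1
  <chi_8*chi_8, chi_3> = (1/20)[1*(4)*conj(1) + 1*(4)*conj(-1) + 2*(sqrt(5)/2 + 3/2)*conj(-1) + 2*(3/2 - sqrt(5)/2)*conj(1) + 2*(3/2 - sqrt(5)/2)*conj(-1) + 2*(sqrt(5)/2 + 3/2)*conj(1) + 5*(0)*conj(1) + 5*(0)*conj(-1)]
      = (1/20)[(4) + (-4) + (-3 - sqrt(5)) + (3 - sqrt(5)) + (-3 + sqrt(5)) + (sqrt(5) + 3) + (0) + (0)] = 0/20 = 0
  <chi_8*chi_8, chi_4> = (1/20)[1*(4)*conj(1) + 1*(4)*conj(-1) + 2*(sqrt(5)/2 + 3/2)*conj(-1) + 2*(3/2 - sqrt(5)/2)*conj(1) + 2*(3/2 - sqrt(5)/2)*conj(-1) + 2*(sqrt(5)/2 + 3/2)*conj(1) + 5*(0)*conj(-1) + 5*(0)*conj(1)]
      = (1/20)[(4) + (-4) + (-3 - sqrt(5)) + (3 - sqrt(5)) + (-3 + sqrt(5)) + (sqrt(5) + 3) + (0) + (0)] = 0/20 = 0
  <chi_8*chi_8, chi_5> = (1/20)[1*(4)*conj(2) + 1*(4)*conj(-2) + 2*(sqrt(5)/2 + 3/2)*conj(1/2 + sqrt(5)/2) + 2*(3/2 - sqrt(5)/2)*conj(-1/2 + sqrt(5)/2) + 2*(3/2 - sqrt(5)/2)*conj(1/2 - sqrt(5)/2) + 2*(sqrt(5)/2 + 3/2)*conj(-sqrt(5)/2 - 1/2) + 5*(0)*conj(0) + 5*(0)*conj(0)]
      = (1/20)[(8) + (-8) + (4 + 2*sqrt(5)) + (-4 + 2*sqrt(5)) + (4 - 2*sqrt(5)) + (-2*sqrt(5) - 4) + (0) + (0)] = 0/20 = 0
  <chi_8*chi_8, chi_6> = (1/20)[1*(4)*conj(2) + 1*(4)*conj(2) + 2*(sqrt(5)/2 + 3/2)*conj(-1/2 + sqrt(5)/2) + 2*(3/2 - sqrt(5)/2)*conj(-sqrt(5)/2 - 1/2) + 2*(3/2 - sqrt(5)/2)*conj(-sqrt(5)/2 - 1/2) + 2*(sqrt(5)/2 + 3/2)*conj(-1/2 + sqrt(5)/2) + 5*(0)*conj(0) + 5*(0)*conj(0)]
      = (1/20)[(8) + (8) + (1 + sqrt(5)) + (1 - sqrt(5)) + (1 - sqrt(5)) + (1 + sqrt(5)) + (0) + (0)] = 20/20 = 1
  <chi_8*chi_8, chi_7> = (1/20)[1*(4)*conj(2) + 1*(4)*conj(-2) + 2*(sqrt(5)/2 + 3/2)*conj(1/2 - sqrt(5)/2) + 2*(3/2 - sqrt(5)/2)*conj(-sqrt(5)/2 - 1/2) + 2*(3/2 - sqrt(5)/2)*conj(1/2 + sqrt(5)/2) + 2*(sqrt(5)/2 + 3/2)*conj(-1/2 + sqrt(5)/2) + 5*(0)*conj(0) + 5*(0)*conj(0)]
      = (1/20)[(8) + (-8) + (-sqrt(5) - 1) + (1 - sqrt(5)) + (-1 + sqrt(5)) + (1 + sqrt(5)) + (0) + (0)] = 0/20 = 0
  <chi_8*chi_8, chi_8> = (1/20)[1*(4)*conj(2) + 1*(4)*conj(2) + 2*(sqrt(5)/2 + 3/2)*conj(-sqrt(5)/2 - 1/2) + 2*(3/2 - sqrt(5)/2)*conj(-1/2 + sqrt(5)/2) + 2*(3/2 - sqrt(5)/2)*conj(-1/2 + sqrt(5)/2) + 2*(sqrt(5)/2 + 3/2)*conj(-sqrt(5)/2 - 1/2) + 5*(0)*conj(0) + 5*(0)*conj(0)]
      = (1/20)[(8) + (8) + (-2*sqrt(5) - 4) + (-4 + 2*sqrt(5)) + (-4 + 2*sqrt(5)) + (-2*sqrt(5) - 4) + (0) + (0)] = 0/20 = 0
Hence the multiplicities are chi_1: 1, chi_2: 1, chi_6: 1. Dimension check: dim(chi_8)*dim(chi_8) = 2*2 = 4 and sum (mult * dim) = 1*1 + 1*1 + 1*2 = 4.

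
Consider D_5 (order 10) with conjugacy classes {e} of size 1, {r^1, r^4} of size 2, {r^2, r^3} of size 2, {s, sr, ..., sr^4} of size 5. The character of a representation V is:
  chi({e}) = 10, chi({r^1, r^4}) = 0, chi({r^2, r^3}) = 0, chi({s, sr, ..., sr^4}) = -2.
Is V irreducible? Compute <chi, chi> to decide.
Not irreducible (reducible): <chi, chi> = 12 > 1.

Derivation: <chi, chi> = (1/|G|) sum_C |C| * |chi(C)|^2 = (1/10)[1*|10|^2 + 2*|0|^2 + 2*|0|^2 + 5*|-2|^2]
  = (1/10)[(100) + (0) + (0) + (20)] = 120/10 = 12.
A character is irreducible iff <chi, chi> = 1, so this representation is reducible.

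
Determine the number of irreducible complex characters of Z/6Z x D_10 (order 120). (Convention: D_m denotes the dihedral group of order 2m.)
48

Why: The number of irreducible complex representations of a finite group equals its number of conjugacy classes. For a direct product, #classes(G x H) = #classes(G) * #classes(H). Z/6Z has 6 classes (abelian), D_10 has 8 classes, so 6 * 8 = 48, so Z/6Z x D_10 (order 120) has exactly 48 irreducible complex representations.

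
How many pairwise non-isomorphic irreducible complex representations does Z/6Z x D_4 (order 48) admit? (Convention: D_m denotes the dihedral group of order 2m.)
30

Argument: The number of irreducible complex representations of a finite group equals its number of conjugacy classes. For a direct product, #classes(G x H) = #classes(G) * #classes(H). Z/6Z has 6 classes (abelian), D_4 has 5 classes, so 6 * 5 = 30, so Z/6Z x D_4 (order 48) has exactly 30 irreducible complex representations.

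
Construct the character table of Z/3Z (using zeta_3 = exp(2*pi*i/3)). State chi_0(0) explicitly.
Character table of Z/3Z (irreps indexed chi_0,...,chi_2 with chi_k(m) = zeta_3^(k*m), zeta_3 = exp(2*pi*i/3)):
  irrep \ class  {0} (size 1)  {1} (size 1)    {2} (size 1)  
  chi_0          1             1               1             
  chi_1          1             exp(2*I*pi/3)   exp(-2*I*pi/3)
  chi_2          1             exp(-2*I*pi/3)  exp(2*I*pi/3) 

Spot check: chi_0(0) = zeta_3^(0*0) = zeta_3^0 = 1.

Reasoning: Z/3Z is abelian, so all 3 irreducible complex representations are 1-dimensional. They are given by chi_k(m) = zeta_3^(k*m) for k = 0,...,2. Row orthogonality: sum_m chi_k(m) conj(chi_l(m)) = 3 * [k = l].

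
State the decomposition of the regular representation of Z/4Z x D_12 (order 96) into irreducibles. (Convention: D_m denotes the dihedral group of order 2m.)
Each irreducible V_i of dimension d_i appears with multiplicity d_i, i.e. rho_reg = (direct sum over all irreducibles V_i) d_i V_i. The irreducible dimensions for Z/4Z x D_12 are 1, 1, 1, 1, 1, 1, 1, 1, 1, 1, 1, 1, 1, 1, 1, 1, 2, 2, 2, 2, 2, 2, 2, 2, 2, 2, 2, 2, 2, 2, 2, 2, 2, 2, 2, 2: 16 irreducibles of dimension 1, each with multiplicity 1; 20 irreducibles of dimension 2, each with multiplicity 2. Total dimension 16*1*1 + 20*2*2 = 96 = |G|.

Derivation: General theorem: in the regular representation of a finite group G, each irreducible appears with multiplicity equal to its dimension. Check: dim(rho_reg) = sum d_i^2 = 1 + 1 + 1 + 1 + 1 + 1 + 1 + 1 + 1 + 1 + 1 + 1 + 1 + 1 + 1 + 1 + 4 + 4 + 4 + 4 + 4 + 4 + 4 + 4 + 4 + 4 + 4 + 4 + 4 + 4 + 4 + 4 + 4 + 4 + 4 + 4 = 96 = |G|.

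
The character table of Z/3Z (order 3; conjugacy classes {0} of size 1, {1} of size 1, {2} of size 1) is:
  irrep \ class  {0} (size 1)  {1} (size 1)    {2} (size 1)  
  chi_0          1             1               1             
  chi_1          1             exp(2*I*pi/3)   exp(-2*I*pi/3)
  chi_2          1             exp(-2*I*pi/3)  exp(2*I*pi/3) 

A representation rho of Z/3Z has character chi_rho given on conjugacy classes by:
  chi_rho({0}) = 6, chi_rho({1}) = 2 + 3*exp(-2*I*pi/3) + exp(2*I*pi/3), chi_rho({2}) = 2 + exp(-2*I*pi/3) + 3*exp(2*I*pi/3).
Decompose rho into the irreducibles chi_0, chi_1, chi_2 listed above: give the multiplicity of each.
Multiplicities: chi_0: 2, chi_1: 1, chi_2: 3.

Why: Use <chi_rho, chi> = (1/|G|) sum_C |C| * chi_rho(C) * conj(chi(C)) with |G| = 3 for each irreducible chi in the table:
  <chi_rho, chi_0> = (1/3)[1*(6)*conj(1) + 1*(2 + 3*exp(-2*I*pi/3) + exp(2*I*pi/3))*conj(1) + 1*(2 + exp(-2*I*pi/3) + 3*exp(2*I*pi/3))*conj(1)]
      = (1/3)[(6) + (2 + 3*exp(-2*I*pi/3) + exp(2*I*pi/3)) + (2 + exp(-2*I*pi/3) + 3*exp(2*I*pi/3))] = 6/3 = 2
  <chi_rho, chi_1> = (1/3)[1*(6)*conj(1) + 1*(2 + 3*exp(-2*I*pi/3) + exp(2*I*pi/3))*conj(exp(2*I*pi/3)) + 1*(2 + exp(-2*I*pi/3) + 3*exp(2*I*pi/3))*conj(exp(-2*I*pi/3))]
      = (1/3)[(6) + (1 + 2*exp(-2*I*pi/3) + 3*exp(2*I*pi/3)) + (1 + 3*exp(-2*I*pi/3) + 2*exp(2*I*pi/3))] = 3/3 = 1
  <chi_rho, chi_2> = (1/3)[1*(6)*conj(1) + 1*(2 + 3*exp(-2*I*pi/3) + exp(2*I*pi/3))*conj(exp(-2*I*pi/3)) + 1*(2 + exp(-2*I*pi/3) + 3*exp(2*I*pi/3))*conj(exp(2*I*pi/3))]
      = (1/3)[(6) + (3 + exp(-2*I*pi/3) + 2*exp(2*I*pi/3)) + (3 + 2*exp(-2*I*pi/3) + exp(2*I*pi/3))] = 9/3 = 3
(Exp terms are combined using exp(i*s)*conj(exp(i*t)) = exp(i*(s-t)), and sums of them are collapsed using the identity that for every m > 1 the m distinct m-th roots of unity sum to 0, e.g. 1 + exp(2*I*pi/3) + exp(-2*I*pi/3) = 0.)
Dimension check: dim(rho) = sum (mult * dim) = 2*1 + 1*1 + 3*1 = 6 = chi_rho(e) = 6.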